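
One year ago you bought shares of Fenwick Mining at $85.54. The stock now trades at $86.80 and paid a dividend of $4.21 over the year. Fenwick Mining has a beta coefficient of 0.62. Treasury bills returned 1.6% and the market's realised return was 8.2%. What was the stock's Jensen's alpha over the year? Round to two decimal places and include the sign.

Realised HPR = (P1 + D1 − P0) / P0 = (86.80 + 4.21 − 85.54) / 85.54 = 5.47 / 85.54 = 6.3947%
MRP = 8.2% − 1.6% = 6.60%
CAPM required = R_f + β·MRP = 1.6% + 0.62 × 6.6% = 5.6920%
α = realised − required = 6.3947% − 5.6920% = +0.70%

+0.70%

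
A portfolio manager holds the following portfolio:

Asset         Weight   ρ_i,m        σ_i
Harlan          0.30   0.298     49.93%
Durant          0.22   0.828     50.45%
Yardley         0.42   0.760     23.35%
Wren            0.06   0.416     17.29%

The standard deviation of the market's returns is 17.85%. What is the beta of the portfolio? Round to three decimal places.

β_Harlan = 0.298 × 49.93% / 17.85% = 0.8336
β_Durant = 0.828 × 50.45% / 17.85% = 2.3402
β_Yardley = 0.760 × 23.35% / 17.85% = 0.9942
β_Wren = 0.416 × 17.29% / 17.85% = 0.4029
β_P = Σ w_i β_i = 0.30×0.8336 + 0.22×2.3402 + 0.42×0.9942 + 0.06×0.4029 = 1.2067

1.207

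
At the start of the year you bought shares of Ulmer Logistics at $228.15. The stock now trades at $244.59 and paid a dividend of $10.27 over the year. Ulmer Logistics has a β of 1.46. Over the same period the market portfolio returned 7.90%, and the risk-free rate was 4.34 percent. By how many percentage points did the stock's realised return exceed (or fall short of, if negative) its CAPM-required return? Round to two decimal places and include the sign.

Realised HPR = (P1 + D1 − P0) / P0 = (244.59 + 10.27 − 228.15) / 228.15 = 26.71 / 228.15 = 11.7072%
MRP = 7.90% − 4.34% = 3.56%
CAPM required = R_f + β·MRP = 4.34% + 1.46 × 3.56% = 9.5376%
α = realised − required = 11.7072% − 9.5376% = +2.17%

+2.17%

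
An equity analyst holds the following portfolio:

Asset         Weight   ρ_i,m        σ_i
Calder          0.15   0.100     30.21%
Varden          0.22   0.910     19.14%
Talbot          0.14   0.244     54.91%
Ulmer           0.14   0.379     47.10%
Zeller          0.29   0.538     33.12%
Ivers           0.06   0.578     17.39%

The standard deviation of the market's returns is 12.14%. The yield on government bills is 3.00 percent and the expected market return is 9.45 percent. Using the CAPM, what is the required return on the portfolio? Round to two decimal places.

β_Calder = 0.100 × 30.21% / 12.14% = 0.2488
β_Varden = 0.910 × 19.14% / 12.14% = 1.4347
β_Talbot = 0.244 × 54.91% / 12.14% = 1.1036
β_Ulmer = 0.379 × 47.10% / 12.14% = 1.4704
β_Zeller = 0.538 × 33.12% / 12.14% = 1.4678
β_Ivers = 0.578 × 17.39% / 12.14% = 0.8280
β_P = Σ w_i β_i = 0.15×0.2488 + 0.22×1.4347 + 0.14×1.1036 + 0.14×1.4704 + 0.29×1.4678 + 0.06×0.8280 = 1.1887
MRP = 9.45% − 3.00% = 6.45%
E(R_P) = R_f + β_P × MRP = 3.00% + 1.1887 × 6.45% = 10.67%

10.67%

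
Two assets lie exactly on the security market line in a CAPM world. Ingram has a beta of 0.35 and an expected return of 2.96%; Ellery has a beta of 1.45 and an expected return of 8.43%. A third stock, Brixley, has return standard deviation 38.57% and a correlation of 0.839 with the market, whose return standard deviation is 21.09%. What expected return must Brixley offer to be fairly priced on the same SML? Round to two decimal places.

MRP = (8.43% − 2.96%) / (1.45 − 0.35) = 4.9727%
R_f = 2.96% − 0.35 × 4.9727% = 1.2196%
β_Brixley = ρ·σ_i/σ_m = 0.839 × 38.57 / 21.09 = 1.5344
E(R_Brixley) = R_f + β × MRP = 1.2196% + 1.5344 × 4.9727% = 8.85%

8.85%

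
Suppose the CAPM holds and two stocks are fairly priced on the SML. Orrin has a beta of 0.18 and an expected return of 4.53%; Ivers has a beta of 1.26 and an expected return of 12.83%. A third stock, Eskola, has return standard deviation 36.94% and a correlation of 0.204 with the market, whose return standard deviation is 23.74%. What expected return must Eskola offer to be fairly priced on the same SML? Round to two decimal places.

MRP = (12.83% − 4.53%) / (1.26 − 0.18) = 7.6852%
R_f = 4.53% − 0.18 × 7.6852% = 3.1467%
β_Eskola = ρ·σ_i/σ_m = 0.204 × 36.94 / 23.74 = 0.3174
E(R_Eskola) = R_f + β × MRP = 3.1467% + 0.3174 × 7.6852% = 5.59%

5.59%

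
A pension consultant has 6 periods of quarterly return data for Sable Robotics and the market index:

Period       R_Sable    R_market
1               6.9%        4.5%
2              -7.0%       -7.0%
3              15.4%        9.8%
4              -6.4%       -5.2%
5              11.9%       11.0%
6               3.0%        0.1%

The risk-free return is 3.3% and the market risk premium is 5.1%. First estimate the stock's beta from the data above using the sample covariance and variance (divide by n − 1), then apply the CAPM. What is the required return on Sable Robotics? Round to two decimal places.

Mean R_i = (6.9 − 7.0 + 15.4 − 6.4 + 11.9 + 3.0) / 6 = 3.9667%
Mean R_m = (4.5 − 7.0 + 9.8 − 5.2 + 11.0 + 0.1) / 6 = 2.2000%
Σ(R_i − R̄_i)(R_m − R̄_m) = 343.0900  ⇒  Cov = 343.0900 / 5 = 68.6180
Σ(R_m − R̄_m)² = 284.3000  ⇒  Var(R_m) = 284.3000 / 5 = 56.8600
β = Cov / Var(R_m) = 68.6180 / 56.8600 = 1.2068
E(R) = R_f + β × MRP = 3.3% + 1.2068 × 5.1% = 9.45%

9.45%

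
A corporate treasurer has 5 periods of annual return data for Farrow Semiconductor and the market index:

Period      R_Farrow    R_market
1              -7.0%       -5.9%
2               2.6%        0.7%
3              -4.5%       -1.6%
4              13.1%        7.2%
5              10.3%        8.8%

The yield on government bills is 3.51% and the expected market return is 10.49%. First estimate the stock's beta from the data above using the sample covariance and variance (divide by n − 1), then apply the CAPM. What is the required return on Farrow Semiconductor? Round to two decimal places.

Mean R_i = (-7.0 + 2.6 − 4.5 + 13.1 + 10.3) / 5 = 2.9000%
Mean R_m = (-5.9 + 0.7 − 1.6 + 7.2 + 8.8) / 5 = 1.8400%
Σ(R_i − R̄_i)(R_m − R̄_m) = 208.6000  ⇒  Cov = 208.6000 / 4 = 52.1500
Σ(R_m − R̄_m)² = 150.2120  ⇒  Var(R_m) = 150.2120 / 4 = 37.5530
β = Cov / Var(R_m) = 52.1500 / 37.5530 = 1.3887
MRP = 10.49% − 3.51% = 6.98%
E(R) = R_f + β × MRP = 3.51% + 1.3887 × 6.98% = 13.20%

13.20%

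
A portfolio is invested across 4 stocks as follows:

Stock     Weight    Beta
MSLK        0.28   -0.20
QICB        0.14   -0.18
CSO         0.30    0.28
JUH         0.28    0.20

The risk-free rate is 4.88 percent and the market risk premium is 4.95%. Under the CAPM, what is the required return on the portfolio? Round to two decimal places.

β_P = Σ w_i β_i = 0.28×-0.20 + 0.14×-0.18 + 0.30×0.28 + 0.28×0.20 = 0.0588
E(R_P) = R_f + β_P × MRP = 4.88% + 0.0588 × 4.95% = 5.17%

5.17%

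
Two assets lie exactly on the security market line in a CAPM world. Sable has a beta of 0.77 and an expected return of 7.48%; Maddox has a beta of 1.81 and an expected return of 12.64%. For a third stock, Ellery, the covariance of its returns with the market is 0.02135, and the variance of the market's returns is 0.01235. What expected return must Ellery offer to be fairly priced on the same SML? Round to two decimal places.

12.24%

MRP = (12.64% − 7.48%) / (1.81 − 0.77) = 4.9615%
R_f = 7.48% − 0.77 × 4.9615% = 3.6596%
β_Ellery = Cov / Var(R_m) = 0.02135 / 0.01235 = 1.7287
E(R_Ellery) = R_f + β × MRP = 3.6596% + 1.7287 × 4.9615% = 12.24%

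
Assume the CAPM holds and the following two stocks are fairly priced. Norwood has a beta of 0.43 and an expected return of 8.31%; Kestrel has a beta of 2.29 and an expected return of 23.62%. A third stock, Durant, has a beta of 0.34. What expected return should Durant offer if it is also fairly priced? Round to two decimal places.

MRP (SML slope) = (23.62% − 8.31%) / (2.29 − 0.43) = 15.31% / 1.86 = 8.2312%
R_f (intercept) = 8.31% − 0.43 × 8.2312% = 4.7706%
E(R_Durant) = R_f + β × MRP = 4.7706% + 0.34 × 8.2312% = 7.57%

7.57%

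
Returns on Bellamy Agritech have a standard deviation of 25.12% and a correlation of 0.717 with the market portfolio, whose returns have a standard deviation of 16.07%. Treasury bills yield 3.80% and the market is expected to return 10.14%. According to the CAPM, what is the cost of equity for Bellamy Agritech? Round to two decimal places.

10.91%

β = ρ × σ_i / σ_m = 0.717 × 25.12% / 16.07% = 1.1208
MRP = 10.14% − 3.80% = 6.34%
E(R) = 3.80% + 1.1208 × 6.34% = 10.91%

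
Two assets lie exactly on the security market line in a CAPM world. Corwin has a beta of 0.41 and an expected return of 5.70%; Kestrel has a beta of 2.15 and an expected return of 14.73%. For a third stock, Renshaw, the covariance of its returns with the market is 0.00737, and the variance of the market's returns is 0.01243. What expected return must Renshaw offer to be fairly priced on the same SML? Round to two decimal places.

6.65%

MRP = (14.73% − 5.70%) / (2.15 − 0.41) = 5.1897%
R_f = 5.70% − 0.41 × 5.1897% = 3.5722%
β_Renshaw = Cov / Var(R_m) = 0.00737 / 0.01243 = 0.5929
E(R_Renshaw) = R_f + β × MRP = 3.5722% + 0.5929 × 5.1897% = 6.65%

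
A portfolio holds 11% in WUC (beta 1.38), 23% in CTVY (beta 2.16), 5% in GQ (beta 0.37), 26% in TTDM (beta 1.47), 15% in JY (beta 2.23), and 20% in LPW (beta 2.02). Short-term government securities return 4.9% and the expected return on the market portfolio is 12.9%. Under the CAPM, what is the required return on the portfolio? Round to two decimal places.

β_P = Σ w_i β_i = 0.11×1.38 + 0.23×2.16 + 0.05×0.37 + 0.26×1.47 + 0.15×2.23 + 0.20×2.02 = 1.7878
MRP = 12.9% − 4.9% = 8.00%
E(R_P) = R_f + β_P × MRP = 4.9% + 1.7878 × 8.0% = 19.20%

19.20%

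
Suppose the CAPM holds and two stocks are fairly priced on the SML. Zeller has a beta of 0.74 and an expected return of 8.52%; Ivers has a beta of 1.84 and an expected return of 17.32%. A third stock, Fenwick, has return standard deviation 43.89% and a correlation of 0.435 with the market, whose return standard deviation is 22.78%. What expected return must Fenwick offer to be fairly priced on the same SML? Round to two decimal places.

9.30%

MRP = (17.32% − 8.52%) / (1.84 − 0.74) = 8.0000%
R_f = 8.52% − 0.74 × 8.0000% = 2.6000%
β_Fenwick = ρ·σ_i/σ_m = 0.435 × 43.89 / 22.78 = 0.8381
E(R_Fenwick) = R_f + β × MRP = 2.6000% + 0.8381 × 8.0000% = 9.30%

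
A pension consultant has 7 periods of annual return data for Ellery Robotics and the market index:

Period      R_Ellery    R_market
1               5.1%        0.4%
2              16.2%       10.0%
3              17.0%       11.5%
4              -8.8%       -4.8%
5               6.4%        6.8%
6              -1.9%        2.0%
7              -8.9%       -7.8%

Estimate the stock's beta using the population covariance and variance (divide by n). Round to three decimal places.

1.395

Mean R_i = (5.1 + 16.2 + 17.0 − 8.8 + 6.4 − 1.9 − 8.9) / 7 = 3.5857%
Mean R_m = (0.4 + 10.0 + 11.5 − 4.8 + 6.8 + 2.0 − 7.8) / 7 = 2.5857%
Σ(R_i − R̄_i)(R_m − R̄_m) = 446.0186  ⇒  Cov = 446.0186 / 7 = 63.7169
Σ(R_m − R̄_m)² = 319.7286  ⇒  Var(R_m) = 319.7286 / 7 = 45.6755
β = Cov / Var(R_m) = 63.7169 / 45.6755 = 1.3950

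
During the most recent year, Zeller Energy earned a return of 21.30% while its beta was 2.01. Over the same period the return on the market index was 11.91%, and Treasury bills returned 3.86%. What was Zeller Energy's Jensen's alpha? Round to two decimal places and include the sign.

Market excess return = 11.91% − 3.86% = 8.05%
CAPM benchmark = R_f + β(R_m − R_f) = 3.86% + 2.01 × 8.05% = 20.0405%
α = actual − benchmark = 21.30% − 20.0405% = +1.26%

+1.26%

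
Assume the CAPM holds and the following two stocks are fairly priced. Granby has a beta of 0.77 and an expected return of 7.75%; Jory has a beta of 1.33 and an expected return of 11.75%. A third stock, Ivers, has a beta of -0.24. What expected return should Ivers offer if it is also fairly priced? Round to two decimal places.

0.54%

MRP (SML slope) = (11.75% − 7.75%) / (1.33 − 0.77) = 4.00% / 0.56 = 7.1429%
R_f (intercept) = 7.75% − 0.77 × 7.1429% = 2.2500%
E(R_Ivers) = R_f + β × MRP = 2.2500% + -0.24 × 7.1429% = 0.54%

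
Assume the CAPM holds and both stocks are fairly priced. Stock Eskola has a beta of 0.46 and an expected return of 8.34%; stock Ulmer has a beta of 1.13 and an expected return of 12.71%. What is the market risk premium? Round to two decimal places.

6.52%

Both satisfy E(R) = R_f + β·MRP, so the slope of the SML is
MRP = (12.71% − 8.34%) / (1.13 − 0.46) = 4.37% / 0.67 = 6.5224%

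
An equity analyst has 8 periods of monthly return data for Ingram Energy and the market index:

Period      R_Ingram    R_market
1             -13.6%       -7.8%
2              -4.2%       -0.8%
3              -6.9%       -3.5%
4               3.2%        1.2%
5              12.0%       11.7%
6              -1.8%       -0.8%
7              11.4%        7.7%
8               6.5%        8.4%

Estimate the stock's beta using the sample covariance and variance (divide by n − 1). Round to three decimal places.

Mean R_i = (-13.6 − 4.2 − 6.9 + 3.2 + 12.0 − 1.8 + 11.4 + 6.5) / 8 = 0.8250%
Mean R_m = (-7.8 − 0.8 − 3.5 + 1.2 + 11.7 − 0.8 + 7.7 + 8.4) / 8 = 2.0125%
Σ(R_i − R̄_i)(R_m − R̄_m) = 408.3675  ⇒  Cov = 408.3675 / 7 = 58.3382
Σ(R_m − R̄_m)² = 310.1488  ⇒  Var(R_m) = 310.1488 / 7 = 44.3070
β = Cov / Var(R_m) = 58.3382 / 44.3070 = 1.3167

1.317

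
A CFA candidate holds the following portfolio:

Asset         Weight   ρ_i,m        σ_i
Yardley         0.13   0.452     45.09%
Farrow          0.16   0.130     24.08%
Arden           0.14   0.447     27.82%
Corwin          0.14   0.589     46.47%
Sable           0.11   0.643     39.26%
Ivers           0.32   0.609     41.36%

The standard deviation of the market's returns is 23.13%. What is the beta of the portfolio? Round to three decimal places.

β_Yardley = 0.452 × 45.09% / 23.13% = 0.8811
β_Farrow = 0.130 × 24.08% / 23.13% = 0.1353
β_Arden = 0.447 × 27.82% / 23.13% = 0.5376
β_Corwin = 0.589 × 46.47% / 23.13% = 1.1833
β_Sable = 0.643 × 39.26% / 23.13% = 1.0914
β_Ivers = 0.609 × 41.36% / 23.13% = 1.0890
β_P = Σ w_i β_i = 0.13×0.8811 + 0.16×0.1353 + 0.14×0.5376 + 0.14×1.1833 + 0.11×1.0914 + 0.32×1.0890 = 0.8457

0.846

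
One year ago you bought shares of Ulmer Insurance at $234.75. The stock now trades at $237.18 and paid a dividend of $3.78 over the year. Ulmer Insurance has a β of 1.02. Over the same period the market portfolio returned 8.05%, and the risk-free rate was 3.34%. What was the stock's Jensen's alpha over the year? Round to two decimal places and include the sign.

Realised HPR = (P1 + D1 − P0) / P0 = (237.18 + 3.78 − 234.75) / 234.75 = 6.21 / 234.75 = 2.6454%
MRP = 8.05% − 3.34% = 4.71%
CAPM required = R_f + β·MRP = 3.34% + 1.02 × 4.71% = 8.1442%
α = realised − required = 2.6454% − 8.1442% = -5.50%

-5.50%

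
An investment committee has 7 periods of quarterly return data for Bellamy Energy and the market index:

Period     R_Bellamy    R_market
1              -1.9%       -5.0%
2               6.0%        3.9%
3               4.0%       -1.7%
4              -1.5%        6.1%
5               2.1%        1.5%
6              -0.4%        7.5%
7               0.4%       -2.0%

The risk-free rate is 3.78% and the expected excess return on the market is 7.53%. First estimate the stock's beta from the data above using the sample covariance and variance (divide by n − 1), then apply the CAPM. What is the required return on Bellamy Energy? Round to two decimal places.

Mean R_i = (-1.9 + 6.0 + 4.0 − 1.5 + 2.1 − 0.4 + 0.4) / 7 = 1.2429%
Mean R_m = (-5.0 + 3.9 − 1.7 + 6.1 + 1.5 + 7.5 − 2.0) / 7 = 1.4714%
Σ(R_i − R̄_i)(R_m − R̄_m) = 3.4986  ⇒  Cov = 3.4986 / 6 = 0.5831
Σ(R_m − R̄_m)² = 127.6543  ⇒  Var(R_m) = 127.6543 / 6 = 21.2757
β = Cov / Var(R_m) = 0.5831 / 21.2757 = 0.0274
E(R) = R_f + β × MRP = 3.78% + 0.0274 × 7.53% = 3.99%

3.99%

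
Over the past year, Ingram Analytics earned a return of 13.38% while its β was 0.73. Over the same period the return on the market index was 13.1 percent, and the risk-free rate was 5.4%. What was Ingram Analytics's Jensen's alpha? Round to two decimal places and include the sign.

+2.36%

Market excess return = 13.1% − 5.4% = 7.70%
CAPM benchmark = R_f + β(R_m − R_f) = 5.4% + 0.73 × 7.7% = 11.0210%
α = actual − benchmark = 13.38% − 11.0210% = +2.36%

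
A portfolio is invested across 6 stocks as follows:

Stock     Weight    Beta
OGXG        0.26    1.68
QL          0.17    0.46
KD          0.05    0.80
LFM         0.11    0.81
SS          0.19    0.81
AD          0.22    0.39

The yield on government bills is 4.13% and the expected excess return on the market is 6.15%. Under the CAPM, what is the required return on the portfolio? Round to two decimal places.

β_P = Σ w_i β_i = 0.26×1.68 + 0.17×0.46 + 0.05×0.80 + 0.11×0.81 + 0.19×0.81 + 0.22×0.39 = 0.8838
E(R_P) = R_f + β_P × MRP = 4.13% + 0.8838 × 6.15% = 9.57%

9.57%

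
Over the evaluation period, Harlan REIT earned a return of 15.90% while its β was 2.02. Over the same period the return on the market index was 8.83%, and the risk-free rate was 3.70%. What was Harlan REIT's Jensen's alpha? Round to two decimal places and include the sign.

+1.84%

Market excess return = 8.83% − 3.70% = 5.13%
CAPM benchmark = R_f + β(R_m − R_f) = 3.70% + 2.02 × 5.13% = 14.0626%
α = actual − benchmark = 15.90% − 14.0626% = +1.84%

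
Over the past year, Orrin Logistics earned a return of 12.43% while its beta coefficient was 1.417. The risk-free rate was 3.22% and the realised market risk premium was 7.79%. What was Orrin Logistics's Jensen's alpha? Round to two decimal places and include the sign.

CAPM benchmark = R_f + β(R_m − R_f) = 3.22% + 1.417 × 7.79% = 14.25843%
α = actual − benchmark = 12.43% − 14.25843% = -1.83%

-1.83%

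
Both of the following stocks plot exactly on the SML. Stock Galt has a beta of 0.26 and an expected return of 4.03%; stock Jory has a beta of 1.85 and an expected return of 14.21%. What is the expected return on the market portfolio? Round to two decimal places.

8.77%

Both satisfy E(R) = R_f + β·MRP, so the slope of the SML is
MRP = (14.21% − 4.03%) / (1.85 − 0.26) = 10.18% / 1.59 = 6.4025%
R_f = E(R_Galt) − β_Galt·MRP = 4.03% − 0.26 × 6.4025% = 2.3654%
E(R_m) = R_f + MRP = 2.3654% + 6.4025% = 8.77%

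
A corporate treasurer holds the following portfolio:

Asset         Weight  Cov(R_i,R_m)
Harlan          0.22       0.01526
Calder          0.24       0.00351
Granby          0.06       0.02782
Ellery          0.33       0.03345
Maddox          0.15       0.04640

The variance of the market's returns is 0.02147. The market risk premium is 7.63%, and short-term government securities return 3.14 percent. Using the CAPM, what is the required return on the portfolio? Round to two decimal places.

β_Harlan = 0.01526 / 0.02147 = 0.7108
β_Calder = 0.00351 / 0.02147 = 0.1635
β_Granby = 0.02782 / 0.02147 = 1.2958
β_Ellery = 0.03345 / 0.02147 = 1.5580
β_Maddox = 0.04640 / 0.02147 = 2.1612
β_P = Σ w_i β_i = 0.22×0.7108 + 0.24×0.1635 + 0.06×1.2958 + 0.33×1.5580 + 0.15×2.1612 = 1.1117
E(R_P) = R_f + β_P × MRP = 3.14% + 1.1117 × 7.63% = 11.62%

11.62%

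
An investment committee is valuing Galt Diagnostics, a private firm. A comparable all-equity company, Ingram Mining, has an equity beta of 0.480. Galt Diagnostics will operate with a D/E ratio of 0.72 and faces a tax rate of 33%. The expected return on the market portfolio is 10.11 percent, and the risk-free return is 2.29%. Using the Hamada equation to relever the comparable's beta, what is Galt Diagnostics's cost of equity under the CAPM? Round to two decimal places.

β_L = β_U × [1 + (1 − t)(D/E)] = 0.480 × [1 + (1 − 0.33) × 0.72]
    = 0.480 × [1 + 0.67 × 0.72] = 0.480 × 1.4824 = 0.7116
MRP = 10.11% − 2.29% = 7.82%
E(R) = R_f + β_L × MRP = 2.29% + 0.7116 × 7.82% = 7.85%

7.85%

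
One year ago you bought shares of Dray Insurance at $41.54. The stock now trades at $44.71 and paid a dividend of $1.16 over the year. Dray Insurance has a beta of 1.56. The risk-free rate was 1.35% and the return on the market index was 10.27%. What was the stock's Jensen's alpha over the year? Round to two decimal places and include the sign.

Realised HPR = (P1 + D1 − P0) / P0 = (44.71 + 1.16 − 41.54) / 41.54 = 4.33 / 41.54 = 10.4237%
MRP = 10.27% − 1.35% = 8.92%
CAPM required = R_f + β·MRP = 1.35% + 1.56 × 8.92% = 15.2652%
α = realised − required = 10.4237% − 15.2652% = -4.84%

-4.84%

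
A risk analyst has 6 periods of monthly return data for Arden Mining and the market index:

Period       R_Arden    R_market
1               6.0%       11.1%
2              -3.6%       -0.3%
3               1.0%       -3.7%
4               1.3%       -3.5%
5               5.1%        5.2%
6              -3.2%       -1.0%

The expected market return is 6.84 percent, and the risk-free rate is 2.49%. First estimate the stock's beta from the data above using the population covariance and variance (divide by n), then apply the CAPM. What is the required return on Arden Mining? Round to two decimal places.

4.59%

Mean R_i = (6.0 − 3.6 + 1.0 + 1.3 + 5.1 − 3.2) / 6 = 1.1000%
Mean R_m = (11.1 − 0.3 − 3.7 − 3.5 + 5.2 − 1.0) / 6 = 1.3000%
Σ(R_i − R̄_i)(R_m − R̄_m) = 80.5700  ⇒  Cov = 80.5700 / 6 = 13.4283
Σ(R_m − R̄_m)² = 167.1400  ⇒  Var(R_m) = 167.1400 / 6 = 27.8567
β = Cov / Var(R_m) = 13.4283 / 27.8567 = 0.4820
MRP = 6.84% − 2.49% = 4.35%
E(R) = R_f + β × MRP = 2.49% + 0.4820 × 4.35% = 4.59%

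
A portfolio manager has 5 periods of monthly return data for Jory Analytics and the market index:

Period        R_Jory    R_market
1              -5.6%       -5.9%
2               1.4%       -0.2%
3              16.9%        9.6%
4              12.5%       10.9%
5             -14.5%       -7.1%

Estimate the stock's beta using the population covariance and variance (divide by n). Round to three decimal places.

Mean R_i = (-5.6 + 1.4 + 16.9 + 12.5 − 14.5) / 5 = 2.1400%
Mean R_m = (-5.9 − 0.2 + 9.6 + 10.9 − 7.1) / 5 = 1.4600%
Σ(R_i − R̄_i)(R_m − R̄_m) = 418.5780  ⇒  Cov = 418.5780 / 5 = 83.7156
Σ(R_m − R̄_m)² = 285.5720  ⇒  Var(R_m) = 285.5720 / 5 = 57.1144
β = Cov / Var(R_m) = 83.7156 / 57.1144 = 1.4658

1.466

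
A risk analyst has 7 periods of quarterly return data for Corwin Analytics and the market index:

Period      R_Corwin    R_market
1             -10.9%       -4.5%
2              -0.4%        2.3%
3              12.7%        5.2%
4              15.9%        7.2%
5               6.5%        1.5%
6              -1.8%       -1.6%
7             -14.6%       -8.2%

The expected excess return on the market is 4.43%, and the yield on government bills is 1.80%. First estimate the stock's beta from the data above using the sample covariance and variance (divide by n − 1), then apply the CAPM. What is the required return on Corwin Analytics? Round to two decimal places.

Mean R_i = (-10.9 − 0.4 + 12.7 + 15.9 + 6.5 − 1.8 − 14.6) / 7 = 1.0571%
Mean R_m = (-4.5 + 2.3 + 5.2 + 7.2 + 1.5 − 1.6 − 8.2) / 7 = 0.2714%
Σ(R_i − R̄_i)(R_m − R̄_m) = 358.9914  ⇒  Cov = 358.9914 / 6 = 59.8319
Σ(R_m − R̄_m)² = 175.9543  ⇒  Var(R_m) = 175.9543 / 6 = 29.3257
β = Cov / Var(R_m) = 59.8319 / 29.3257 = 2.0403
E(R) = R_f + β × MRP = 1.80% + 2.0403 × 4.43% = 10.84%

10.84%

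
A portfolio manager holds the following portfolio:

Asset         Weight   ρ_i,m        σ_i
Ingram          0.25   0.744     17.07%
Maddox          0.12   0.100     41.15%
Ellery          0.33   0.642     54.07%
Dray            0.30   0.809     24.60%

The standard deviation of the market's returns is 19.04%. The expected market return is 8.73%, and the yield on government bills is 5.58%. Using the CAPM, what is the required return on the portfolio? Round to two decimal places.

β_Ingram = 0.744 × 17.07% / 19.04% = 0.6670
β_Maddox = 0.100 × 41.15% / 19.04% = 0.2161
β_Ellery = 0.642 × 54.07% / 19.04% = 1.8232
β_Dray = 0.809 × 24.60% / 19.04% = 1.0452
β_P = Σ w_i β_i = 0.25×0.6670 + 0.12×0.2161 + 0.33×1.8232 + 0.30×1.0452 = 1.1079
MRP = 8.73% − 5.58% = 3.15%
E(R_P) = R_f + β_P × MRP = 5.58% + 1.1079 × 3.15% = 9.07%

9.07%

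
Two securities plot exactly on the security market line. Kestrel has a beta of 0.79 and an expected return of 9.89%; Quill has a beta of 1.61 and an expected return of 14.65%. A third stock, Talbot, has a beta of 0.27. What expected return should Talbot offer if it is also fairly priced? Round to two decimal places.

6.87%

MRP (SML slope) = (14.65% − 9.89%) / (1.61 − 0.79) = 4.76% / 0.82 = 5.8049%
R_f (intercept) = 9.89% − 0.79 × 5.8049% = 5.3041%
E(R_Talbot) = R_f + β × MRP = 5.3041% + 0.27 × 5.8049% = 6.87%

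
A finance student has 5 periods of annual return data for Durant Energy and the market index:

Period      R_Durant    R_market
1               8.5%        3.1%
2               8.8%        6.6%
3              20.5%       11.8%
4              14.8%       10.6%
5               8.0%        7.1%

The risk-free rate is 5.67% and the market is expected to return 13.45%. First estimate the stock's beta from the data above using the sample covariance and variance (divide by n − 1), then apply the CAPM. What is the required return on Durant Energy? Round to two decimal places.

16.22%

Mean R_i = (8.5 + 8.8 + 20.5 + 14.8 + 8.0) / 5 = 12.1200%
Mean R_m = (3.1 + 6.6 + 11.8 + 10.6 + 7.1) / 5 = 7.8400%
Σ(R_i − R̄_i)(R_m − R̄_m) = 64.9060  ⇒  Cov = 64.9060 / 4 = 16.2265
Σ(R_m − R̄_m)² = 47.8520  ⇒  Var(R_m) = 47.8520 / 4 = 11.9630
β = Cov / Var(R_m) = 16.2265 / 11.9630 = 1.3564
MRP = 13.45% − 5.67% = 7.78%
E(R) = R_f + β × MRP = 5.67% + 1.3564 × 7.78% = 16.22%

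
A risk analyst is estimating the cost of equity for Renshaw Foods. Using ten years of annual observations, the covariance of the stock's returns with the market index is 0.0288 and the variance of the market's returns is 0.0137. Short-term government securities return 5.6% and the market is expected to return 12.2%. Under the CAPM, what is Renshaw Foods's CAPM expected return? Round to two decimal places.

β = Cov(R_i, R_m) / Var(R_m) = 0.0288 / 0.0137 = 2.1022
MRP = 12.2% − 5.6% = 6.60%
E(R) = R_f + β × MRP = 5.6% + 2.1022 × 6.6% = 19.47%

19.47%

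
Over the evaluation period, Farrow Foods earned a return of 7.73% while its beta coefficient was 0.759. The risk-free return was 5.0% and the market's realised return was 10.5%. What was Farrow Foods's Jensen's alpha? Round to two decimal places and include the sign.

Market excess return = 10.5% − 5.0% = 5.50%
CAPM benchmark = R_f + β(R_m − R_f) = 5.0% + 0.759 × 5.5% = 9.1745%
α = actual − benchmark = 7.73% − 9.1745% = -1.44%

-1.44%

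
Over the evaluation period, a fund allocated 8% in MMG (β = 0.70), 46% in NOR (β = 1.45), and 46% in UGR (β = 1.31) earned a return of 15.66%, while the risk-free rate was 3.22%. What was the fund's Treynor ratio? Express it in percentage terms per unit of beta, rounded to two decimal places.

9.38%

β_P = 0.08×0.70 + 0.46×1.45 + 0.46×1.31 = 1.3256
Treynor = (R_P − R_f) / β_P = (15.66% − 3.22%) / 1.3256 = 12.44% / 1.3256 = 9.38%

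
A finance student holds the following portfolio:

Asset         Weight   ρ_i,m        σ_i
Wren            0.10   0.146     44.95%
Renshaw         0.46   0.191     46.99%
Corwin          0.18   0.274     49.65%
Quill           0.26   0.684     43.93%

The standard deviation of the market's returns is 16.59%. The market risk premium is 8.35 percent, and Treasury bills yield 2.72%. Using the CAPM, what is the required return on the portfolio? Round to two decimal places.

β_Wren = 0.146 × 44.95% / 16.59% = 0.3956
β_Renshaw = 0.191 × 46.99% / 16.59% = 0.5410
β_Corwin = 0.274 × 49.65% / 16.59% = 0.8200
β_Quill = 0.684 × 43.93% / 16.59% = 1.8112
β_P = Σ w_i β_i = 0.10×0.3956 + 0.46×0.5410 + 0.18×0.8200 + 0.26×1.8112 = 0.9069
E(R_P) = R_f + β_P × MRP = 2.72% + 0.9069 × 8.35% = 10.29%

10.29%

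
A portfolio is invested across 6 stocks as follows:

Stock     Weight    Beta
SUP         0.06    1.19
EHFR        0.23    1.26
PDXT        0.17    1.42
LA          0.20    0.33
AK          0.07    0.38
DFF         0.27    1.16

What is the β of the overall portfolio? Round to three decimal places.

1.008

β_P = Σ w_i β_i = 0.06×1.19 + 0.23×1.26 + 0.17×1.42 + 0.20×0.33 + 0.07×0.38 + 0.27×1.16 = 1.0084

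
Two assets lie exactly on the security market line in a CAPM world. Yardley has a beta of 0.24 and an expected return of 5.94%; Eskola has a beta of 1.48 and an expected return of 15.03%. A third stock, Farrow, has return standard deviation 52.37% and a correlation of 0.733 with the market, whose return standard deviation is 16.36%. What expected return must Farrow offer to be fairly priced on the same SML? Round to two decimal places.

21.38%

MRP = (15.03% − 5.94%) / (1.48 − 0.24) = 7.3306%
R_f = 5.94% − 0.24 × 7.3306% = 4.1807%
β_Farrow = ρ·σ_i/σ_m = 0.733 × 52.37 / 16.36 = 2.3464
E(R_Farrow) = R_f + β × MRP = 4.1807% + 2.3464 × 7.3306% = 21.38%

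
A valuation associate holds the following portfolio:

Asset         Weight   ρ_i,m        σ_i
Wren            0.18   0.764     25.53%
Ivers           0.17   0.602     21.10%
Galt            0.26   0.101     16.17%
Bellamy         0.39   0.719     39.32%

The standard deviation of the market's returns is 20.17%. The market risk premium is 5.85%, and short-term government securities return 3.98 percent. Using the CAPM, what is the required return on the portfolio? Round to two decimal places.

8.95%

β_Wren = 0.764 × 25.53% / 20.17% = 0.9670
β_Ivers = 0.602 × 21.10% / 20.17% = 0.6298
β_Galt = 0.101 × 16.17% / 20.17% = 0.0810
β_Bellamy = 0.719 × 39.32% / 20.17% = 1.4016
β_P = Σ w_i β_i = 0.18×0.9670 + 0.17×0.6298 + 0.26×0.0810 + 0.39×1.4016 = 0.8488
E(R_P) = R_f + β_P × MRP = 3.98% + 0.8488 × 5.85% = 8.95%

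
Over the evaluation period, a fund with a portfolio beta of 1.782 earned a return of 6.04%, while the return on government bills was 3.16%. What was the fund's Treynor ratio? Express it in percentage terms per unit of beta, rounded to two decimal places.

1.62%

Treynor = (R_P − R_f) / β_P = (6.04% − 3.16%) / 1.7820 = 2.88% / 1.7820 = 1.62%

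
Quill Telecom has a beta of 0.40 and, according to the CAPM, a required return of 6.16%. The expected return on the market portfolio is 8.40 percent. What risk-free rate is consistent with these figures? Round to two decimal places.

E(R) = R_f + β(E(R_m) − R_f) = R_f(1 − β) + β·E(R_m)
6.16% = R_f × (1 − 0.40) + 0.40 × 8.40%
6.16% = R_f × 0.60 + 3.3600%
R_f = (6.16% − 3.3600%) / 0.60 = 4.67%

4.67%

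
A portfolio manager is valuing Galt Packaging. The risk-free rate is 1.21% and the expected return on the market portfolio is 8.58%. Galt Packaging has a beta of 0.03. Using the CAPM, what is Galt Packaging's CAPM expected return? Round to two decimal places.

Market risk premium = E(R_m) − R_f = 8.58% − 1.21% = 7.37%
E(R) = R_f + β × MRP = 1.21% + 0.03 × 7.37% = 1.43%

1.43%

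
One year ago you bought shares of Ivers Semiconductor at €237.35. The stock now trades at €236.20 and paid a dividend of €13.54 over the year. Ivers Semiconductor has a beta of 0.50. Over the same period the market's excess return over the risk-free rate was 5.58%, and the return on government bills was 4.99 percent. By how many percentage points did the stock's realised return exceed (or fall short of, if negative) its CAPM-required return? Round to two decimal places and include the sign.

Realised HPR = (P1 + D1 − P0) / P0 = (236.20 + 13.54 − 237.35) / 237.35 = 12.39 / 237.35 = 5.2201%
CAPM required = R_f + β·MRP = 4.99% + 0.50 × 5.58% = 7.7800%
α = realised − required = 5.2201% − 7.7800% = -2.56%

-2.56%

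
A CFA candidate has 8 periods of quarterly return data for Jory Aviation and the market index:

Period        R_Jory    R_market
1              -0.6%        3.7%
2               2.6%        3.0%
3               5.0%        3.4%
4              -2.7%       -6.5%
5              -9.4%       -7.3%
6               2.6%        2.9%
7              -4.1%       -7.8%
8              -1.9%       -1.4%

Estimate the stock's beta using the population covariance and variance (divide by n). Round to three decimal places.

Mean R_i = (-0.6 + 2.6 + 5.0 − 2.7 − 9.4 + 2.6 − 4.1 − 1.9) / 8 = -1.0625%
Mean R_m = (3.7 + 3.0 + 3.4 − 6.5 − 7.3 + 2.9 − 7.8 − 1.4) / 8 = -1.2500%
Σ(R_i − R̄_i)(R_m − R̄_m) = 140.3050  ⇒  Cov = 140.3050 / 8 = 17.5381
Σ(R_m − R̄_m)² = 188.5000  ⇒  Var(R_m) = 188.5000 / 8 = 23.5625
β = Cov / Var(R_m) = 17.5381 / 23.5625 = 0.7443

0.744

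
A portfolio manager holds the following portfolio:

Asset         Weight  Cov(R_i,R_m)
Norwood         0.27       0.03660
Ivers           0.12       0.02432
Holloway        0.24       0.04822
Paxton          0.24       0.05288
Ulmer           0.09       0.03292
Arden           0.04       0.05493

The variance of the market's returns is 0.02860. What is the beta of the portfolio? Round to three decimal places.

1.476

β_Norwood = 0.03660 / 0.02860 = 1.2797
β_Ivers = 0.02432 / 0.02860 = 0.8503
β_Holloway = 0.04822 / 0.02860 = 1.6860
β_Paxton = 0.05288 / 0.02860 = 1.8490
β_Ulmer = 0.03292 / 0.02860 = 1.1510
β_Arden = 0.05493 / 0.02860 = 1.9206
β_P = Σ w_i β_i = 0.27×1.2797 + 0.12×0.8503 + 0.24×1.6860 + 0.24×1.8490 + 0.09×1.1510 + 0.04×1.9206 = 1.4764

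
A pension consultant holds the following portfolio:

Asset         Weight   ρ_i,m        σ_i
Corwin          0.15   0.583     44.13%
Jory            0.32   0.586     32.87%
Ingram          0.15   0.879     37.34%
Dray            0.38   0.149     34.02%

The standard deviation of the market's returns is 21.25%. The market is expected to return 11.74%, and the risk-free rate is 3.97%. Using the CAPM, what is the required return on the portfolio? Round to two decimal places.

β_Corwin = 0.583 × 44.13% / 21.25% = 1.2107
β_Jory = 0.586 × 32.87% / 21.25% = 0.9064
β_Ingram = 0.879 × 37.34% / 21.25% = 1.5446
β_Dray = 0.149 × 34.02% / 21.25% = 0.2385
β_P = Σ w_i β_i = 0.15×1.2107 + 0.32×0.9064 + 0.15×1.5446 + 0.38×0.2385 = 0.7940
MRP = 11.74% − 3.97% = 7.77%
E(R_P) = R_f + β_P × MRP = 3.97% + 0.7940 × 7.77% = 10.14%

10.14%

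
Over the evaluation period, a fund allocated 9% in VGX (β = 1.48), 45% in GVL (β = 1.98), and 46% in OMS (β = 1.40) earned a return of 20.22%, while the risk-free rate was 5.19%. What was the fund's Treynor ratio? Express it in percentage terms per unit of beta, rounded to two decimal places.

β_P = 0.09×1.48 + 0.45×1.98 + 0.46×1.40 = 1.6682
Treynor = (R_P − R_f) / β_P = (20.22% − 5.19%) / 1.6682 = 15.03% / 1.6682 = 9.01%

9.01%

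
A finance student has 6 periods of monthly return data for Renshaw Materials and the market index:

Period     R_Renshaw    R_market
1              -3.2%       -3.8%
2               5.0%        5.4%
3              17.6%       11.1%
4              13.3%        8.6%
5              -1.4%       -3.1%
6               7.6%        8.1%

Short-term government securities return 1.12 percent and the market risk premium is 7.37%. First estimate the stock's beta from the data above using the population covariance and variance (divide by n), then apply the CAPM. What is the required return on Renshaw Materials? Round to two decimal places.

Mean R_i = (-3.2 + 5.0 + 17.6 + 13.3 − 1.4 + 7.6) / 6 = 6.4833%
Mean R_m = (-3.8 + 5.4 + 11.1 + 8.6 − 3.1 + 8.1) / 6 = 4.3833%
Σ(R_i − R̄_i)(R_m − R̄_m) = 244.2883  ⇒  Cov = 244.2883 / 6 = 40.7147
Σ(R_m − R̄_m)² = 200.7083  ⇒  Var(R_m) = 200.7083 / 6 = 33.4514
β = Cov / Var(R_m) = 40.7147 / 33.4514 = 1.2171
E(R) = R_f + β × MRP = 1.12% + 1.2171 × 7.37% = 10.09%

10.09%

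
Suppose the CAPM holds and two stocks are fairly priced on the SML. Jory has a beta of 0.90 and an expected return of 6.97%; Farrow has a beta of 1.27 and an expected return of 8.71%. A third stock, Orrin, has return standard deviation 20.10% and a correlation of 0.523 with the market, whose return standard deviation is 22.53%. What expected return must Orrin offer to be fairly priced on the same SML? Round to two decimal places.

4.93%

MRP = (8.71% − 6.97%) / (1.27 − 0.90) = 4.7027%
R_f = 6.97% − 0.90 × 4.7027% = 2.7376%
β_Orrin = ρ·σ_i/σ_m = 0.523 × 20.10 / 22.53 = 0.4666
E(R_Orrin) = R_f + β × MRP = 2.7376% + 0.4666 × 4.7027% = 4.93%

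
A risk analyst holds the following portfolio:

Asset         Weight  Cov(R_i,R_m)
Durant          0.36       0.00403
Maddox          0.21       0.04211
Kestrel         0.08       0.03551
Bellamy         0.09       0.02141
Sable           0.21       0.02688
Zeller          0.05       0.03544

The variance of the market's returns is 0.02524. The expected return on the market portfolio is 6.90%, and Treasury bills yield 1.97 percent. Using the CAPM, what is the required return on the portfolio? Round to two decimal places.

6.36%

β_Durant = 0.00403 / 0.02524 = 0.1597
β_Maddox = 0.04211 / 0.02524 = 1.6684
β_Kestrel = 0.03551 / 0.02524 = 1.4069
β_Bellamy = 0.02141 / 0.02524 = 0.8483
β_Sable = 0.02688 / 0.02524 = 1.0650
β_Zeller = 0.03544 / 0.02524 = 1.4041
β_P = Σ w_i β_i = 0.36×0.1597 + 0.21×1.6684 + 0.08×1.4069 + 0.09×0.8483 + 0.21×1.0650 + 0.05×1.4041 = 0.8906
MRP = 6.90% − 1.97% = 4.93%
E(R_P) = R_f + β_P × MRP = 1.97% + 0.8906 × 4.93% = 6.36%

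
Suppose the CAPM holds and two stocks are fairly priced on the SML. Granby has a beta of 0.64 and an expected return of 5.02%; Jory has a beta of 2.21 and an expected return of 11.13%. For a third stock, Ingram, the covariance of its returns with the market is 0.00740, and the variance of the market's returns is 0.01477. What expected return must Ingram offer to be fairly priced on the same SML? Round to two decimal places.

MRP = (11.13% − 5.02%) / (2.21 − 0.64) = 3.8917%
R_f = 5.02% − 0.64 × 3.8917% = 2.5293%
β_Ingram = Cov / Var(R_m) = 0.00740 / 0.01477 = 0.5010
E(R_Ingram) = R_f + β × MRP = 2.5293% + 0.5010 × 3.8917% = 4.48%

4.48%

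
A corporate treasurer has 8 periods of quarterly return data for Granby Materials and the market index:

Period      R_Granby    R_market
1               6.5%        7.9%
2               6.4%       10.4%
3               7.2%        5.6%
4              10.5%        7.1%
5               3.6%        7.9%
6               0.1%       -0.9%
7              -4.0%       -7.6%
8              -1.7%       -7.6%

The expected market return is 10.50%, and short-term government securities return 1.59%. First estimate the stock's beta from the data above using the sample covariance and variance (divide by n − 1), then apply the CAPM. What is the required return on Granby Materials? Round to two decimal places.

7.02%

Mean R_i = (6.5 + 6.4 + 7.2 + 10.5 + 3.6 + 0.1 − 4.0 − 1.7) / 8 = 3.5750%
Mean R_m = (7.9 + 10.4 + 5.6 + 7.1 + 7.9 − 0.9 − 7.6 − 7.6) / 8 = 2.8500%
Σ(R_i − R̄_i)(R_m − R̄_m) = 222.9400  ⇒  Cov = 222.9400 / 7 = 31.8486
Σ(R_m − R̄_m)² = 366.1000  ⇒  Var(R_m) = 366.1000 / 7 = 52.3000
β = Cov / Var(R_m) = 31.8486 / 52.3000 = 0.6090
MRP = 10.50% − 1.59% = 8.91%
E(R) = R_f + β × MRP = 1.59% + 0.6090 × 8.91% = 7.02%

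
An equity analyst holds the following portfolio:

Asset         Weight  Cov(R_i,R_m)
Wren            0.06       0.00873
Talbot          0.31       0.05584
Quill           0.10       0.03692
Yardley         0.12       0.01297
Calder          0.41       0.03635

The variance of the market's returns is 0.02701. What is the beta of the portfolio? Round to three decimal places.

β_Wren = 0.00873 / 0.02701 = 0.3232
β_Talbot = 0.05584 / 0.02701 = 2.0674
β_Quill = 0.03692 / 0.02701 = 1.3669
β_Yardley = 0.01297 / 0.02701 = 0.4802
β_Calder = 0.03635 / 0.02701 = 1.3458
β_P = Σ w_i β_i = 0.06×0.3232 + 0.31×2.0674 + 0.10×1.3669 + 0.12×0.4802 + 0.41×1.3458 = 1.4064

1.406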